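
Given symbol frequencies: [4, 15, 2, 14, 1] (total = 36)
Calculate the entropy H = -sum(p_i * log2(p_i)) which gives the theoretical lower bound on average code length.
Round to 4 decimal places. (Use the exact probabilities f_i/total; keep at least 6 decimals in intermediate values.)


Per-symbol terms -p_i * log2(p_i) with p_i = f_i/36:
  p = 4/36 = 0.111111: log2(p) = -3.169925, -p*log2(p) = 0.352214
  p = 15/36 = 0.416667: log2(p) = -1.263034, -p*log2(p) = 0.526264
  p = 2/36 = 0.055556: log2(p) = -4.169925, -p*log2(p) = 0.231663
  p = 14/36 = 0.388889: log2(p) = -1.362570, -p*log2(p) = 0.529888
  p = 1/36 = 0.027778: log2(p) = -5.169925, -p*log2(p) = 0.143609
H = 0.352214 + 0.526264 + 0.231663 + 0.529888 + 0.143609 = 1.783638

H = 1.7836 bits/symbol


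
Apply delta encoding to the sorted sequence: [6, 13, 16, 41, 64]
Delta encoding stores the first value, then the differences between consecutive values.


First value: 6
Deltas:
  13 - 6 = 7
  16 - 13 = 3
  41 - 16 = 25
  64 - 41 = 23


Delta encoded: [6, 7, 3, 25, 23]


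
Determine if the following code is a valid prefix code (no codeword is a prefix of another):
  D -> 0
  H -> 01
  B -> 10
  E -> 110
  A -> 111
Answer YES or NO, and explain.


Checking each pair (does one codeword prefix another?):
  D='0' vs H='01': prefix -- VIOLATION

NO -- this is NOT a valid prefix code. D (0) is a prefix of H (01).


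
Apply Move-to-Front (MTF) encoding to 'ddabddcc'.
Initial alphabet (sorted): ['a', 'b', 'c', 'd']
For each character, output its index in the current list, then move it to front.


MTF encoding:
'd': index 3 in ['a', 'b', 'c', 'd'] -> ['d', 'a', 'b', 'c']
'd': index 0 in ['d', 'a', 'b', 'c'] -> ['d', 'a', 'b', 'c']
'a': index 1 in ['d', 'a', 'b', 'c'] -> ['a', 'd', 'b', 'c']
'b': index 2 in ['a', 'd', 'b', 'c'] -> ['b', 'a', 'd', 'c']
'd': index 2 in ['b', 'a', 'd', 'c'] -> ['d', 'b', 'a', 'c']
'd': index 0 in ['d', 'b', 'a', 'c'] -> ['d', 'b', 'a', 'c']
'c': index 3 in ['d', 'b', 'a', 'c'] -> ['c', 'd', 'b', 'a']
'c': index 0 in ['c', 'd', 'b', 'a'] -> ['c', 'd', 'b', 'a']


Output: [3, 0, 1, 2, 2, 0, 3, 0]


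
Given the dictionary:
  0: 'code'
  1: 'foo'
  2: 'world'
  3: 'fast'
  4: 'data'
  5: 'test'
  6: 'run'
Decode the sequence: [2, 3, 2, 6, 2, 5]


Look up each index in the dictionary:
  2 -> 'world'
  3 -> 'fast'
  2 -> 'world'
  6 -> 'run'
  2 -> 'world'
  5 -> 'test'

Decoded: "world fast world run world test"


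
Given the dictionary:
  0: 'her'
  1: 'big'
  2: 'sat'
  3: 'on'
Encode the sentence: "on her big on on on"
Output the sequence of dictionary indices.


Look up each word in the dictionary:
  'on' -> 3
  'her' -> 0
  'big' -> 1
  'on' -> 3
  'on' -> 3
  'on' -> 3

Encoded: [3, 0, 1, 3, 3, 3]


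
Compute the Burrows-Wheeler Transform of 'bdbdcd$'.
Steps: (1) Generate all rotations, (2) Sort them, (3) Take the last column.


Rotations (sorted):
  0: $bdbdcd -> last char: d
  1: bdbdcd$ -> last char: $
  2: bdcd$bd -> last char: d
  3: cd$bdbd -> last char: d
  4: d$bdbdc -> last char: c
  5: dbdcd$b -> last char: b
  6: dcd$bdb -> last char: b


BWT = d$ddcbb


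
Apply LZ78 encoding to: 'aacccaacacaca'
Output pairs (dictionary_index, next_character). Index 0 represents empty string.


LZ78 encoding steps:
Dictionary: {0: ''}
Step 1: w='' (idx 0), next='a' -> output (0, 'a'), add 'a' as idx 1
Step 2: w='a' (idx 1), next='c' -> output (1, 'c'), add 'ac' as idx 2
Step 3: w='' (idx 0), next='c' -> output (0, 'c'), add 'c' as idx 3
Step 4: w='c' (idx 3), next='a' -> output (3, 'a'), add 'ca' as idx 4
Step 5: w='ac' (idx 2), next='a' -> output (2, 'a'), add 'aca' as idx 5
Step 6: w='ca' (idx 4), next='c' -> output (4, 'c'), add 'cac' as idx 6
Step 7: w='a' (idx 1), end of input -> output (1, '')


Encoded: [(0, 'a'), (1, 'c'), (0, 'c'), (3, 'a'), (2, 'a'), (4, 'c'), (1, '')]


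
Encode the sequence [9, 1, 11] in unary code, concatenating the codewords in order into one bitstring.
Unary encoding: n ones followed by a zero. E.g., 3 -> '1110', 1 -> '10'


Encode each number as n ones followed by a terminating 0:
  9 -> 1111111110 (10 bits)
  1 -> 10 (2 bits)
  11 -> 111111111110 (12 bits)
Total length = 10 + 2 + 12 = 24 bits.

Unary([9, 1, 11]) = 111111111010111111111110 (24 bits)


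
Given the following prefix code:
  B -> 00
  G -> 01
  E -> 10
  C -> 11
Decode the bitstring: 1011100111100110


Decoding step by step:
Bits 10 -> E
Bits 11 -> C
Bits 10 -> E
Bits 01 -> G
Bits 11 -> C
Bits 10 -> E
Bits 01 -> G
Bits 10 -> E


Decoded message: ECEGCEGE


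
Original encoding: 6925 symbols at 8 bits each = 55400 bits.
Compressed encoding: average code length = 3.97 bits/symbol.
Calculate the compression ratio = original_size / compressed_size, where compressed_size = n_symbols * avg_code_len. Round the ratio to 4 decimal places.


original_size = n_symbols * orig_bits = 6925 * 8 = 55400 bits
compressed_size = n_symbols * avg_code_len = 6925 * 3.97 = 27492.25 bits
ratio = original_size / compressed_size = 55400 / 27492.25 = 2.0151

Compression ratio = 2.0151


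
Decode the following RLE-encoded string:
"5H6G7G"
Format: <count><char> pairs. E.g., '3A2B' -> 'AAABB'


Expanding each <count><char> pair:
  5H -> 'HHHHH'
  6G -> 'GGGGGG'
  7G -> 'GGGGGGG'

Decoded = HHHHHGGGGGGGGGGGGG


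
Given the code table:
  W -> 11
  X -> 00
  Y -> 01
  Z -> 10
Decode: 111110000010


Decoding:
11 -> W
11 -> W
10 -> Z
00 -> X
00 -> X
10 -> Z


Result: WWZXXZ


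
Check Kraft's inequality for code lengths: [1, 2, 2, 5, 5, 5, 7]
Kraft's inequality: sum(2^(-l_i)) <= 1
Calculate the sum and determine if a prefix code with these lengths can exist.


Sum = 2^(-1) + 2^(-2) + 2^(-2) + 2^(-5) + 2^(-5) + 2^(-5) + 2^(-7)
    = 0.5 + 0.25 + 0.25 + 0.03125 + 0.03125 + 0.03125 + 0.0078125
    = 141/128 = 1.1015625
Since 1.1015625 > 1, Kraft's inequality is NOT satisfied.
A prefix code with these lengths CANNOT exist.

Kraft sum = 1.1015625. Not satisfied.


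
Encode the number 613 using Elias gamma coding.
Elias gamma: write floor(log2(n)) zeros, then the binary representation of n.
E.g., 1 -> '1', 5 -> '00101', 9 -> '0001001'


num_bits = floor(log2(613)) + 1 = 10
leading_zeros = num_bits - 1 = 9
binary(613) = 1001100101

Elias gamma(613) = '000000000' + '1001100101' = 0000000001001100101 (19 bits)


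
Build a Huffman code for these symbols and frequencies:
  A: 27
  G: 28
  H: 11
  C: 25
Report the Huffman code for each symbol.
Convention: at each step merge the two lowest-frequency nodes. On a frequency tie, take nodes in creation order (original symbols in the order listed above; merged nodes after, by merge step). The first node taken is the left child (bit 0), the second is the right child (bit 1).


Huffman tree construction:
Step 1: Merge H(11) + C(25) = 36
Step 2: Merge A(27) + G(28) = 55
Step 3: Merge (H+C)(36) + (A+G)(55) = 91
Read each symbol's code off the tree from the root (left child = 0, right child = 1).

Codes:
  A: 10 (length 2)
  G: 11 (length 2)
  H: 00 (length 2)
  C: 01 (length 2)
Average code length: 182/91 = 2.0000 bits/symbol


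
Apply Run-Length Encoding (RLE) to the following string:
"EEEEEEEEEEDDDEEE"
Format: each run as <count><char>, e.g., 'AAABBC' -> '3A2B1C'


Scanning runs left to right:
  i=0: run of 'E' x 10 -> '10E'
  i=10: run of 'D' x 3 -> '3D'
  i=13: run of 'E' x 3 -> '3E'

RLE = 10E3D3E


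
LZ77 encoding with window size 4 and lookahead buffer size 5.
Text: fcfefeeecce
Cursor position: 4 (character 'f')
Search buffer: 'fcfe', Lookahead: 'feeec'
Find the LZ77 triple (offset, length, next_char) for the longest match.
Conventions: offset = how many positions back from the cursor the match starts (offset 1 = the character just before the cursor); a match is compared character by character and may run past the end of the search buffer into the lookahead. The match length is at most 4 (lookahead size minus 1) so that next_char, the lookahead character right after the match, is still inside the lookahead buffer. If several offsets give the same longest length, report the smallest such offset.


Try each offset into the search buffer:
  offset=1 (pos 3, char 'e'): match length 0
  offset=2 (pos 2, char 'f'): match length 2
  offset=3 (pos 1, char 'c'): match length 0
  offset=4 (pos 0, char 'f'): match length 1
Longest match has length 2 at offset 2.
next_char = character at position 4 + 2 = 6 -> 'e'

Best match: offset=2, length=2 (matching 'fe' starting at position 2)
LZ77 triple: (2, 2, 'e')


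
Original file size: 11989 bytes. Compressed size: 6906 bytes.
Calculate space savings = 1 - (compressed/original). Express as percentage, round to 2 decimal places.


ratio = compressed/original = 6906/11989 = 0.576028
savings = 1 - ratio = 1 - 0.576028 = 0.423972
as a percentage: 0.423972 * 100 = 42.4%

Space savings = 1 - 6906/11989 = 42.4%


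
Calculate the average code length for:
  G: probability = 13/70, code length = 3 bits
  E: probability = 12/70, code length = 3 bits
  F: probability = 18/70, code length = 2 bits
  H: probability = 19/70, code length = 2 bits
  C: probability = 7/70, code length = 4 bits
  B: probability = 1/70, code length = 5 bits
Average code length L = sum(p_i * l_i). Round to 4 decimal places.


Weighted contributions p_i * l_i:
  G: (13/70) * 3 = 39/70
  E: (12/70) * 3 = 36/70
  F: (18/70) * 2 = 36/70
  H: (19/70) * 2 = 38/70
  C: (7/70) * 4 = 28/70
  B: (1/70) * 5 = 5/70
Sum = (39 + 36 + 36 + 38 + 28 + 5)/70 = 182/70

L = 182/70 = 2.6000 bits/symbol


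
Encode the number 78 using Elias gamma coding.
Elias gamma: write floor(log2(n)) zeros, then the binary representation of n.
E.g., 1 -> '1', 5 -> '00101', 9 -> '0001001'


num_bits = floor(log2(78)) + 1 = 7
leading_zeros = num_bits - 1 = 6
binary(78) = 1001110

Elias gamma(78) = '000000' + '1001110' = 0000001001110 (13 bits)


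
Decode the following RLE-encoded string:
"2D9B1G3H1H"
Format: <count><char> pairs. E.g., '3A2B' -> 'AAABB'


Expanding each <count><char> pair:
  2D -> 'DD'
  9B -> 'BBBBBBBBB'
  1G -> 'G'
  3H -> 'HHH'
  1H -> 'H'

Decoded = DDBBBBBBBBBGHHHH


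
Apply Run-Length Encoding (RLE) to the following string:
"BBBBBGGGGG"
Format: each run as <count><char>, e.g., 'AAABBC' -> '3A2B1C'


Scanning runs left to right:
  i=0: run of 'B' x 5 -> '5B'
  i=5: run of 'G' x 5 -> '5G'

RLE = 5B5G


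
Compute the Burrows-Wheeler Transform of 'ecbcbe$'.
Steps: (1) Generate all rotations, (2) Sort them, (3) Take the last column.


Rotations (sorted):
  0: $ecbcbe -> last char: e
  1: bcbe$ec -> last char: c
  2: be$ecbc -> last char: c
  3: cbcbe$e -> last char: e
  4: cbe$ecb -> last char: b
  5: e$ecbcb -> last char: b
  6: ecbcbe$ -> last char: $


BWT = eccebb$


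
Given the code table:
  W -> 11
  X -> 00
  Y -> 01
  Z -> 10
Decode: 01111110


Decoding:
01 -> Y
11 -> W
11 -> W
10 -> Z


Result: YWWZ


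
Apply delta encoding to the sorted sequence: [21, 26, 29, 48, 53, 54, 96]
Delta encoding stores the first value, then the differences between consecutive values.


First value: 21
Deltas:
  26 - 21 = 5
  29 - 26 = 3
  48 - 29 = 19
  53 - 48 = 5
  54 - 53 = 1
  96 - 54 = 42


Delta encoded: [21, 5, 3, 19, 5, 1, 42]


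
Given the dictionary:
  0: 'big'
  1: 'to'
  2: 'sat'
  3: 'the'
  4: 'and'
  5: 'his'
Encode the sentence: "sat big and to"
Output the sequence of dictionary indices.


Look up each word in the dictionary:
  'sat' -> 2
  'big' -> 0
  'and' -> 4
  'to' -> 1

Encoded: [2, 0, 4, 1]


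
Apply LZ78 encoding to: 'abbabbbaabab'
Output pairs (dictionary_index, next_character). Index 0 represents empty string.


LZ78 encoding steps:
Dictionary: {0: ''}
Step 1: w='' (idx 0), next='a' -> output (0, 'a'), add 'a' as idx 1
Step 2: w='' (idx 0), next='b' -> output (0, 'b'), add 'b' as idx 2
Step 3: w='b' (idx 2), next='a' -> output (2, 'a'), add 'ba' as idx 3
Step 4: w='b' (idx 2), next='b' -> output (2, 'b'), add 'bb' as idx 4
Step 5: w='ba' (idx 3), next='a' -> output (3, 'a'), add 'baa' as idx 5
Step 6: w='ba' (idx 3), next='b' -> output (3, 'b'), add 'bab' as idx 6


Encoded: [(0, 'a'), (0, 'b'), (2, 'a'), (2, 'b'), (3, 'a'), (3, 'b')]


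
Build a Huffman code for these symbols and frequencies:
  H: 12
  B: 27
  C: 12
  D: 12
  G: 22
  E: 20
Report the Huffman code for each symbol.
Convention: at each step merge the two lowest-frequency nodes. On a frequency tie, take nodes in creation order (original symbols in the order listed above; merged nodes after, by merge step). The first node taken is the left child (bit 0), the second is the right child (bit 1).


Huffman tree construction:
Step 1: Merge H(12) + C(12) = 24
Step 2: Merge D(12) + E(20) = 32
Step 3: Merge G(22) + (H+C)(24) = 46
Step 4: Merge B(27) + (D+E)(32) = 59
Step 5: Merge (G+(H+C))(46) + (B+(D+E))(59) = 105
Read each symbol's code off the tree from the root (left child = 0, right child = 1).

Codes:
  H: 010 (length 3)
  B: 10 (length 2)
  C: 011 (length 3)
  D: 110 (length 3)
  G: 00 (length 2)
  E: 111 (length 3)
Average code length: 266/105 = 2.5333 bits/symbol


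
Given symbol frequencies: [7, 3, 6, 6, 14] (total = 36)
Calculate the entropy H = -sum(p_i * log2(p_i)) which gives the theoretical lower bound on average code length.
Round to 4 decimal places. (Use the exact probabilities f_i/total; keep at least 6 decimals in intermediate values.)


Per-symbol terms -p_i * log2(p_i) with p_i = f_i/36:
  p = 7/36 = 0.194444: log2(p) = -2.362570, -p*log2(p) = 0.459389
  p = 3/36 = 0.083333: log2(p) = -3.584963, -p*log2(p) = 0.298747
  p = 6/36 = 0.166667: log2(p) = -2.584963, -p*log2(p) = 0.430827
  p = 6/36 = 0.166667: log2(p) = -2.584963, -p*log2(p) = 0.430827
  p = 14/36 = 0.388889: log2(p) = -1.362570, -p*log2(p) = 0.529888
H = 0.459389 + 0.298747 + 0.430827 + 0.430827 + 0.529888 = 2.149678

H = 2.1497 bits/symbol


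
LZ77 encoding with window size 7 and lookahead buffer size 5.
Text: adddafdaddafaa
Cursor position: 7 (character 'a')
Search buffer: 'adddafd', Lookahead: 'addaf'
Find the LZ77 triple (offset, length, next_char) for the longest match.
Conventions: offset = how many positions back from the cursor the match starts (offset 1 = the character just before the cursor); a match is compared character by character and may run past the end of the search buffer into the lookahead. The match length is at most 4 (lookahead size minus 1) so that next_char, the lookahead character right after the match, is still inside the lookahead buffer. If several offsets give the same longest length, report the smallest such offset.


Try each offset into the search buffer:
  offset=1 (pos 6, char 'd'): match length 0
  offset=2 (pos 5, char 'f'): match length 0
  offset=3 (pos 4, char 'a'): match length 1
  offset=4 (pos 3, char 'd'): match length 0
  offset=5 (pos 2, char 'd'): match length 0
  offset=6 (pos 1, char 'd'): match length 0
  offset=7 (pos 0, char 'a'): match length 3
Longest match has length 3 at offset 7.
next_char = character at position 7 + 3 = 10 -> 'a'

Best match: offset=7, length=3 (matching 'add' starting at position 0)
LZ77 triple: (7, 3, 'a')


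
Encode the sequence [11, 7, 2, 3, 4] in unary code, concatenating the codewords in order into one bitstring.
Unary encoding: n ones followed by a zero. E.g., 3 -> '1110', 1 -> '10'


Encode each number as n ones followed by a terminating 0:
  11 -> 111111111110 (12 bits)
  7 -> 11111110 (8 bits)
  2 -> 110 (3 bits)
  3 -> 1110 (4 bits)
  4 -> 11110 (5 bits)
Total length = 12 + 8 + 3 + 4 + 5 = 32 bits.

Unary([11, 7, 2, 3, 4]) = 11111111111011111110110111011110 (32 bits)


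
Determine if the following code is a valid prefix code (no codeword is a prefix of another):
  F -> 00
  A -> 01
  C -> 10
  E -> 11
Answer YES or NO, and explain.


Checking each pair (does one codeword prefix another?):
  F='00' vs A='01': no prefix
  F='00' vs C='10': no prefix
  F='00' vs E='11': no prefix
  A='01' vs F='00': no prefix
  A='01' vs C='10': no prefix
  A='01' vs E='11': no prefix
  C='10' vs F='00': no prefix
  C='10' vs A='01': no prefix
  C='10' vs E='11': no prefix
  E='11' vs F='00': no prefix
  E='11' vs A='01': no prefix
  E='11' vs C='10': no prefix
No violation found over all pairs.

YES -- this is a valid prefix code. No codeword is a prefix of any other codeword.


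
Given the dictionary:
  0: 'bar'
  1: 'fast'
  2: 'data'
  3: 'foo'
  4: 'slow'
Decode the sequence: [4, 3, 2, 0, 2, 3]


Look up each index in the dictionary:
  4 -> 'slow'
  3 -> 'foo'
  2 -> 'data'
  0 -> 'bar'
  2 -> 'data'
  3 -> 'foo'

Decoded: "slow foo data bar data foo"


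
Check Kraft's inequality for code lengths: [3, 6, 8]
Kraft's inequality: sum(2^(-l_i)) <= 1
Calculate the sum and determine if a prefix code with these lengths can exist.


Sum = 2^(-3) + 2^(-6) + 2^(-8)
    = 0.125 + 0.015625 + 0.00390625
    = 37/256 = 0.14453125
Since 0.14453125 <= 1, Kraft's inequality IS satisfied.
A prefix code with these lengths CAN exist.

Kraft sum = 0.14453125. Satisfied.


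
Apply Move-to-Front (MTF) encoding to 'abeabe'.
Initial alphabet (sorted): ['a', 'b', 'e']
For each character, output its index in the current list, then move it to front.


MTF encoding:
'a': index 0 in ['a', 'b', 'e'] -> ['a', 'b', 'e']
'b': index 1 in ['a', 'b', 'e'] -> ['b', 'a', 'e']
'e': index 2 in ['b', 'a', 'e'] -> ['e', 'b', 'a']
'a': index 2 in ['e', 'b', 'a'] -> ['a', 'e', 'b']
'b': index 2 in ['a', 'e', 'b'] -> ['b', 'a', 'e']
'e': index 2 in ['b', 'a', 'e'] -> ['e', 'b', 'a']


Output: [0, 1, 2, 2, 2, 2]


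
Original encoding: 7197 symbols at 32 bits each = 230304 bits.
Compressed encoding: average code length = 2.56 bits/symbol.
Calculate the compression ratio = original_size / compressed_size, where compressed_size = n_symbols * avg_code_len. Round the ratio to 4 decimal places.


original_size = n_symbols * orig_bits = 7197 * 32 = 230304 bits
compressed_size = n_symbols * avg_code_len = 7197 * 2.56 = 18424.32 bits
ratio = original_size / compressed_size = 230304 / 18424.32 = 12.5

Compression ratio = 12.5


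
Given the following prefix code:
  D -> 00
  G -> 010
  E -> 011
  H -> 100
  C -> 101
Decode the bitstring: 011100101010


Decoding step by step:
Bits 011 -> E
Bits 100 -> H
Bits 101 -> C
Bits 010 -> G


Decoded message: EHCG


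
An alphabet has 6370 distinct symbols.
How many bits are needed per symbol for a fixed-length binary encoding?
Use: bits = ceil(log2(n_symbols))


log2(6370) = 12.6371
Bracket: 2^12 = 4096 < 6370 <= 2^13 = 8192
So ceil(log2(6370)) = 13

bits = ceil(log2(6370)) = ceil(12.6371) = 13 bits


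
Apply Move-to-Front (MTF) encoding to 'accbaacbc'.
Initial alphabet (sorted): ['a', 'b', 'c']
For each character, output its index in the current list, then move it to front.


MTF encoding:
'a': index 0 in ['a', 'b', 'c'] -> ['a', 'b', 'c']
'c': index 2 in ['a', 'b', 'c'] -> ['c', 'a', 'b']
'c': index 0 in ['c', 'a', 'b'] -> ['c', 'a', 'b']
'b': index 2 in ['c', 'a', 'b'] -> ['b', 'c', 'a']
'a': index 2 in ['b', 'c', 'a'] -> ['a', 'b', 'c']
'a': index 0 in ['a', 'b', 'c'] -> ['a', 'b', 'c']
'c': index 2 in ['a', 'b', 'c'] -> ['c', 'a', 'b']
'b': index 2 in ['c', 'a', 'b'] -> ['b', 'c', 'a']
'c': index 1 in ['b', 'c', 'a'] -> ['c', 'b', 'a']


Output: [0, 2, 0, 2, 2, 0, 2, 2, 1]


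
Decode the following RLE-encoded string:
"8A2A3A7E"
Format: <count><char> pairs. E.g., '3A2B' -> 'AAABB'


Expanding each <count><char> pair:
  8A -> 'AAAAAAAA'
  2A -> 'AA'
  3A -> 'AAA'
  7E -> 'EEEEEEE'

Decoded = AAAAAAAAAAAAAEEEEEEE


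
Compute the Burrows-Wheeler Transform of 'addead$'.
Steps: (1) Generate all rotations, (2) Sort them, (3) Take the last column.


Rotations (sorted):
  0: $addead -> last char: d
  1: ad$adde -> last char: e
  2: addead$ -> last char: $
  3: d$addea -> last char: a
  4: ddead$a -> last char: a
  5: dead$ad -> last char: d
  6: ead$add -> last char: d


BWT = de$aadd


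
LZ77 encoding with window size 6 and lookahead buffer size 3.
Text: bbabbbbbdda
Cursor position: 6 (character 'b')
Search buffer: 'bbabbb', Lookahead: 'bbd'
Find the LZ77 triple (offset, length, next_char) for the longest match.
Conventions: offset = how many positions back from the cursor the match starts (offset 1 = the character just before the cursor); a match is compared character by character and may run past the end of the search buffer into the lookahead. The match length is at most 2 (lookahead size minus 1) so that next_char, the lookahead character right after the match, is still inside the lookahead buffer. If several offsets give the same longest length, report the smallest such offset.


Try each offset into the search buffer:
  offset=1 (pos 5, char 'b'): match length 2
  offset=2 (pos 4, char 'b'): match length 2
  offset=3 (pos 3, char 'b'): match length 2
  offset=4 (pos 2, char 'a'): match length 0
  offset=5 (pos 1, char 'b'): match length 1
  offset=6 (pos 0, char 'b'): match length 2
Longest match has length 2, found at offsets 1, 2, 3, 6; take the smallest, offset 1.
next_char = character at position 6 + 2 = 8 -> 'd'

Best match: offset=1, length=2 (matching 'bb' starting at position 5)
LZ77 triple: (1, 2, 'd')


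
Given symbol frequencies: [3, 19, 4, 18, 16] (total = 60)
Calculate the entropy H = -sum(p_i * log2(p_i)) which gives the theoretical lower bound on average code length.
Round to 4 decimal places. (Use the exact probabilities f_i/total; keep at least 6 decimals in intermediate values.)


Per-symbol terms -p_i * log2(p_i) with p_i = f_i/60:
  p = 3/60 = 0.050000: log2(p) = -4.321928, -p*log2(p) = 0.216096
  p = 19/60 = 0.316667: log2(p) = -1.658963, -p*log2(p) = 0.525338
  p = 4/60 = 0.066667: log2(p) = -3.906891, -p*log2(p) = 0.260459
  p = 18/60 = 0.300000: log2(p) = -1.736966, -p*log2(p) = 0.521090
  p = 16/60 = 0.266667: log2(p) = -1.906891, -p*log2(p) = 0.508504
H = 0.216096 + 0.525338 + 0.260459 + 0.521090 + 0.508504 = 2.031487

H = 2.0315 bits/symbol


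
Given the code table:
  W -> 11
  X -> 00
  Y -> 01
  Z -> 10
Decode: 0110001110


Decoding:
01 -> Y
10 -> Z
00 -> X
11 -> W
10 -> Z


Result: YZXWZ


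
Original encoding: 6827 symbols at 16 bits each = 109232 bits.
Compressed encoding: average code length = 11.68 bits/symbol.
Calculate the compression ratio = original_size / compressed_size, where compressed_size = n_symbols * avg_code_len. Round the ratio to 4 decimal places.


original_size = n_symbols * orig_bits = 6827 * 16 = 109232 bits
compressed_size = n_symbols * avg_code_len = 6827 * 11.68 = 79739.36 bits
ratio = original_size / compressed_size = 109232 / 79739.36 = 1.3699

Compression ratio = 1.3699


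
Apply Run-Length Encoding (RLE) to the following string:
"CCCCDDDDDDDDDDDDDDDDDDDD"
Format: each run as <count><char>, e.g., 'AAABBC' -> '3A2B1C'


Scanning runs left to right:
  i=0: run of 'C' x 4 -> '4C'
  i=4: run of 'D' x 20 -> '20D'

RLE = 4C20D


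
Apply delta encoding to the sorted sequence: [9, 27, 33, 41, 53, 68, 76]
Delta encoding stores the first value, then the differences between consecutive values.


First value: 9
Deltas:
  27 - 9 = 18
  33 - 27 = 6
  41 - 33 = 8
  53 - 41 = 12
  68 - 53 = 15
  76 - 68 = 8


Delta encoded: [9, 18, 6, 8, 12, 15, 8]


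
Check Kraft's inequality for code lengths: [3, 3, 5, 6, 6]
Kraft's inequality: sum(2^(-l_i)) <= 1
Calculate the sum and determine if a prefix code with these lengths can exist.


Sum = 2^(-3) + 2^(-3) + 2^(-5) + 2^(-6) + 2^(-6)
    = 0.125 + 0.125 + 0.03125 + 0.015625 + 0.015625
    = 20/64 = 0.3125
Since 0.3125 <= 1, Kraft's inequality IS satisfied.
A prefix code with these lengths CAN exist.

Kraft sum = 0.3125. Satisfied.


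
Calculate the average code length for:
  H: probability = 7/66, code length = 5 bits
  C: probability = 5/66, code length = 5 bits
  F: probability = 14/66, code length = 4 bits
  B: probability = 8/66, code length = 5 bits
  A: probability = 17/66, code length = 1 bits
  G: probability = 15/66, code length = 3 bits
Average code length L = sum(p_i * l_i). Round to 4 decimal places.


Weighted contributions p_i * l_i:
  H: (7/66) * 5 = 35/66
  C: (5/66) * 5 = 25/66
  F: (14/66) * 4 = 56/66
  B: (8/66) * 5 = 40/66
  A: (17/66) * 1 = 17/66
  G: (15/66) * 3 = 45/66
Sum = (35 + 25 + 56 + 40 + 17 + 45)/66 = 218/66

L = 218/66 = 3.3030 bits/symbol


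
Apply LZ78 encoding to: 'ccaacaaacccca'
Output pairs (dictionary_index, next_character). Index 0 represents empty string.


LZ78 encoding steps:
Dictionary: {0: ''}
Step 1: w='' (idx 0), next='c' -> output (0, 'c'), add 'c' as idx 1
Step 2: w='c' (idx 1), next='a' -> output (1, 'a'), add 'ca' as idx 2
Step 3: w='' (idx 0), next='a' -> output (0, 'a'), add 'a' as idx 3
Step 4: w='ca' (idx 2), next='a' -> output (2, 'a'), add 'caa' as idx 4
Step 5: w='a' (idx 3), next='c' -> output (3, 'c'), add 'ac' as idx 5
Step 6: w='c' (idx 1), next='c' -> output (1, 'c'), add 'cc' as idx 6
Step 7: w='ca' (idx 2), end of input -> output (2, '')


Encoded: [(0, 'c'), (1, 'a'), (0, 'a'), (2, 'a'), (3, 'c'), (1, 'c'), (2, '')]


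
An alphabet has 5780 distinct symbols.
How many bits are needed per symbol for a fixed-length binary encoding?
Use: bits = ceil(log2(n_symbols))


log2(5780) = 12.4969
Bracket: 2^12 = 4096 < 5780 <= 2^13 = 8192
So ceil(log2(5780)) = 13

bits = ceil(log2(5780)) = ceil(12.4969) = 13 bits


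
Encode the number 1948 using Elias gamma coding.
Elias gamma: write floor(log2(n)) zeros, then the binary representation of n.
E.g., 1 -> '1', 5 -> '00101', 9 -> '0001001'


num_bits = floor(log2(1948)) + 1 = 11
leading_zeros = num_bits - 1 = 10
binary(1948) = 11110011100

Elias gamma(1948) = '0000000000' + '11110011100' = 000000000011110011100 (21 bits)


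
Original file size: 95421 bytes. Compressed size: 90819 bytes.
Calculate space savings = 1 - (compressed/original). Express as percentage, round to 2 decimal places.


ratio = compressed/original = 90819/95421 = 0.951772
savings = 1 - ratio = 1 - 0.951772 = 0.048228
as a percentage: 0.048228 * 100 = 4.82%

Space savings = 1 - 90819/95421 = 4.82%


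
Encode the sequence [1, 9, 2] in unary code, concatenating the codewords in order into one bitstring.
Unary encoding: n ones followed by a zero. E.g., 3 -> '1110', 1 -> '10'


Encode each number as n ones followed by a terminating 0:
  1 -> 10 (2 bits)
  9 -> 1111111110 (10 bits)
  2 -> 110 (3 bits)
Total length = 2 + 10 + 3 = 15 bits.

Unary([1, 9, 2]) = 101111111110110 (15 bits)


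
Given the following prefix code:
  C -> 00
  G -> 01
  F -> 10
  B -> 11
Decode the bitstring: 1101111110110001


Decoding step by step:
Bits 11 -> B
Bits 01 -> G
Bits 11 -> B
Bits 11 -> B
Bits 10 -> F
Bits 11 -> B
Bits 00 -> C
Bits 01 -> G


Decoded message: BGBBFBCG


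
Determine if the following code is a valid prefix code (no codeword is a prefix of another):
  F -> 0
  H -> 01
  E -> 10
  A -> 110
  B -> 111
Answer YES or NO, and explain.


Checking each pair (does one codeword prefix another?):
  F='0' vs H='01': prefix -- VIOLATION

NO -- this is NOT a valid prefix code. F (0) is a prefix of H (01).


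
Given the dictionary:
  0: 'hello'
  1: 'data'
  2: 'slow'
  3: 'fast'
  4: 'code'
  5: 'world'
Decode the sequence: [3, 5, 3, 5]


Look up each index in the dictionary:
  3 -> 'fast'
  5 -> 'world'
  3 -> 'fast'
  5 -> 'world'

Decoded: "fast world fast world"


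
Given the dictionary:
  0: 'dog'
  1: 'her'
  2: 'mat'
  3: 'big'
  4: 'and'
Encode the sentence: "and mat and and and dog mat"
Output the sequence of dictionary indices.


Look up each word in the dictionary:
  'and' -> 4
  'mat' -> 2
  'and' -> 4
  'and' -> 4
  'and' -> 4
  'dog' -> 0
  'mat' -> 2

Encoded: [4, 2, 4, 4, 4, 0, 2]


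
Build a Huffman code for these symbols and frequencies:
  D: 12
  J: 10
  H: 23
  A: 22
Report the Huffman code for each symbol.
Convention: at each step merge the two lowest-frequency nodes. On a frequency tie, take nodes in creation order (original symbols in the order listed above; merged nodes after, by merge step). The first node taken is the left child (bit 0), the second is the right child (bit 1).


Huffman tree construction:
Step 1: Merge J(10) + D(12) = 22
Step 2: Merge A(22) + (J+D)(22) = 44
Step 3: Merge H(23) + (A+(J+D))(44) = 67
Read each symbol's code off the tree from the root (left child = 0, right child = 1).

Codes:
  D: 111 (length 3)
  J: 110 (length 3)
  H: 0 (length 1)
  A: 10 (length 2)
Average code length: 133/67 = 1.9851 bits/symbol


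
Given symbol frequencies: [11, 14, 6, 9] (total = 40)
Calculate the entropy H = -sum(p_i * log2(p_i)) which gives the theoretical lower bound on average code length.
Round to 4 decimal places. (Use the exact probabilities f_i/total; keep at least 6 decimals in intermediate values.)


Per-symbol terms -p_i * log2(p_i) with p_i = f_i/40:
  p = 11/40 = 0.275000: log2(p) = -1.862496, -p*log2(p) = 0.512187
  p = 14/40 = 0.350000: log2(p) = -1.514573, -p*log2(p) = 0.530101
  p = 6/40 = 0.150000: log2(p) = -2.736966, -p*log2(p) = 0.410545
  p = 9/40 = 0.225000: log2(p) = -2.152003, -p*log2(p) = 0.484201
H = 0.512187 + 0.530101 + 0.410545 + 0.484201 = 1.937034

H = 1.937 bits/symbol


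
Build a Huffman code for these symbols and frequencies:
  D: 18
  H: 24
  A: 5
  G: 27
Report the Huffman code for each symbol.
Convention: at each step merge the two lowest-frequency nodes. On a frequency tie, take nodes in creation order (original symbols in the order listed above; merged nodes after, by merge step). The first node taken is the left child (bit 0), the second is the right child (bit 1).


Huffman tree construction:
Step 1: Merge A(5) + D(18) = 23
Step 2: Merge (A+D)(23) + H(24) = 47
Step 3: Merge G(27) + ((A+D)+H)(47) = 74
Read each symbol's code off the tree from the root (left child = 0, right child = 1).

Codes:
  D: 101 (length 3)
  H: 11 (length 2)
  A: 100 (length 3)
  G: 0 (length 1)
Average code length: 144/74 = 1.9459 bits/symbol


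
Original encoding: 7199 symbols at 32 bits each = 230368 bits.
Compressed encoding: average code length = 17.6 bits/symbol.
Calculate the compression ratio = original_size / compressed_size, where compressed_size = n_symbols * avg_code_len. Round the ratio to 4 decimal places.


original_size = n_symbols * orig_bits = 7199 * 32 = 230368 bits
compressed_size = n_symbols * avg_code_len = 7199 * 17.6 = 126702.4 bits
ratio = original_size / compressed_size = 230368 / 126702.4 = 1.8182

Compression ratio = 1.8182


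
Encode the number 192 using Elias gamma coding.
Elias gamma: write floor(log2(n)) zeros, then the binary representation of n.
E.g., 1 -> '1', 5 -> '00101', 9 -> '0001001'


num_bits = floor(log2(192)) + 1 = 8
leading_zeros = num_bits - 1 = 7
binary(192) = 11000000

Elias gamma(192) = '0000000' + '11000000' = 000000011000000 (15 bits)


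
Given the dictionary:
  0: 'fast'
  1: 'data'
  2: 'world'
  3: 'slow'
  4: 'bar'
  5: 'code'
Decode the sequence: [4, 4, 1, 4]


Look up each index in the dictionary:
  4 -> 'bar'
  4 -> 'bar'
  1 -> 'data'
  4 -> 'bar'

Decoded: "bar bar data bar"


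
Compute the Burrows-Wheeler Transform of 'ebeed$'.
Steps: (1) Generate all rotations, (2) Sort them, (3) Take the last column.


Rotations (sorted):
  0: $ebeed -> last char: d
  1: beed$e -> last char: e
  2: d$ebee -> last char: e
  3: ebeed$ -> last char: $
  4: ed$ebe -> last char: e
  5: eed$eb -> last char: b


BWT = dee$eb


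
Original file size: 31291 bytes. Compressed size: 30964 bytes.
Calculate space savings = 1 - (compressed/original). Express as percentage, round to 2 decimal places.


ratio = compressed/original = 30964/31291 = 0.98955
savings = 1 - ratio = 1 - 0.98955 = 0.01045
as a percentage: 0.01045 * 100 = 1.05%

Space savings = 1 - 30964/31291 = 1.05%


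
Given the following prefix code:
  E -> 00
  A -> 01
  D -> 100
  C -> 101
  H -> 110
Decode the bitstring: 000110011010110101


Decoding step by step:
Bits 00 -> E
Bits 01 -> A
Bits 100 -> D
Bits 110 -> H
Bits 101 -> C
Bits 101 -> C
Bits 01 -> A


Decoded message: EADHCCA


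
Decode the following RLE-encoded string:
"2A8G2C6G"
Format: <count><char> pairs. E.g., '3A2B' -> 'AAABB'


Expanding each <count><char> pair:
  2A -> 'AA'
  8G -> 'GGGGGGGG'
  2C -> 'CC'
  6G -> 'GGGGGG'

Decoded = AAGGGGGGGGCCGGGGGG


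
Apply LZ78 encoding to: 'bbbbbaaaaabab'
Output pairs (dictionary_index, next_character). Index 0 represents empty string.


LZ78 encoding steps:
Dictionary: {0: ''}
Step 1: w='' (idx 0), next='b' -> output (0, 'b'), add 'b' as idx 1
Step 2: w='b' (idx 1), next='b' -> output (1, 'b'), add 'bb' as idx 2
Step 3: w='bb' (idx 2), next='a' -> output (2, 'a'), add 'bba' as idx 3
Step 4: w='' (idx 0), next='a' -> output (0, 'a'), add 'a' as idx 4
Step 5: w='a' (idx 4), next='a' -> output (4, 'a'), add 'aa' as idx 5
Step 6: w='a' (idx 4), next='b' -> output (4, 'b'), add 'ab' as idx 6
Step 7: w='ab' (idx 6), end of input -> output (6, '')


Encoded: [(0, 'b'), (1, 'b'), (2, 'a'), (0, 'a'), (4, 'a'), (4, 'b'), (6, '')]


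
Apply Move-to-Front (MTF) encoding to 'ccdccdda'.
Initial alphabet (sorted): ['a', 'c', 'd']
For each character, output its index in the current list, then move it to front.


MTF encoding:
'c': index 1 in ['a', 'c', 'd'] -> ['c', 'a', 'd']
'c': index 0 in ['c', 'a', 'd'] -> ['c', 'a', 'd']
'd': index 2 in ['c', 'a', 'd'] -> ['d', 'c', 'a']
'c': index 1 in ['d', 'c', 'a'] -> ['c', 'd', 'a']
'c': index 0 in ['c', 'd', 'a'] -> ['c', 'd', 'a']
'd': index 1 in ['c', 'd', 'a'] -> ['d', 'c', 'a']
'd': index 0 in ['d', 'c', 'a'] -> ['d', 'c', 'a']
'a': index 2 in ['d', 'c', 'a'] -> ['a', 'd', 'c']


Output: [1, 0, 2, 1, 0, 1, 0, 2]


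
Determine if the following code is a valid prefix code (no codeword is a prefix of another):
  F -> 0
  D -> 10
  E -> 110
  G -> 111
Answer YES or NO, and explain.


Checking each pair (does one codeword prefix another?):
  F='0' vs D='10': no prefix
  F='0' vs E='110': no prefix
  F='0' vs G='111': no prefix
  D='10' vs F='0': no prefix
  D='10' vs E='110': no prefix
  D='10' vs G='111': no prefix
  E='110' vs F='0': no prefix
  E='110' vs D='10': no prefix
  E='110' vs G='111': no prefix
  G='111' vs F='0': no prefix
  G='111' vs D='10': no prefix
  G='111' vs E='110': no prefix
No violation found over all pairs.

YES -- this is a valid prefix code. No codeword is a prefix of any other codeword.


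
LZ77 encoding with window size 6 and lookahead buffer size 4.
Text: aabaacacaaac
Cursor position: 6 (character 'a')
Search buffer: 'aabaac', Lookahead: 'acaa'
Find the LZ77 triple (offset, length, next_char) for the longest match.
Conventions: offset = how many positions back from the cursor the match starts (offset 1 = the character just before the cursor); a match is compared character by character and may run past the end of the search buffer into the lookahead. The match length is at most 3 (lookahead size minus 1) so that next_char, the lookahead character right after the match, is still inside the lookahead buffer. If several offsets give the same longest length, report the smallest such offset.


Try each offset into the search buffer:
  offset=1 (pos 5, char 'c'): match length 0
  offset=2 (pos 4, char 'a'): match length 3
  offset=3 (pos 3, char 'a'): match length 1
  offset=4 (pos 2, char 'b'): match length 0
  offset=5 (pos 1, char 'a'): match length 1
  offset=6 (pos 0, char 'a'): match length 1
Longest match has length 3 at offset 2.
next_char = character at position 6 + 3 = 9 -> 'a'

Best match: offset=2, length=3 (matching 'aca' starting at position 4)
LZ77 triple: (2, 3, 'a')


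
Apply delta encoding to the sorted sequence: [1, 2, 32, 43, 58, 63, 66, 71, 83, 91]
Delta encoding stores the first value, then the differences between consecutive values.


First value: 1
Deltas:
  2 - 1 = 1
  32 - 2 = 30
  43 - 32 = 11
  58 - 43 = 15
  63 - 58 = 5
  66 - 63 = 3
  71 - 66 = 5
  83 - 71 = 12
  91 - 83 = 8


Delta encoded: [1, 1, 30, 11, 15, 5, 3, 5, 12, 8]


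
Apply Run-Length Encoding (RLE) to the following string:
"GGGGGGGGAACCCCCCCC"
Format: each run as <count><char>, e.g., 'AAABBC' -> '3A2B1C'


Scanning runs left to right:
  i=0: run of 'G' x 8 -> '8G'
  i=8: run of 'A' x 2 -> '2A'
  i=10: run of 'C' x 8 -> '8C'

RLE = 8G2A8C


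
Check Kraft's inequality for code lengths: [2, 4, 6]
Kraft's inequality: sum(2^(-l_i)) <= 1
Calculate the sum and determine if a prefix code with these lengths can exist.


Sum = 2^(-2) + 2^(-4) + 2^(-6)
    = 0.25 + 0.0625 + 0.015625
    = 21/64 = 0.328125
Since 0.328125 <= 1, Kraft's inequality IS satisfied.
A prefix code with these lengths CAN exist.

Kraft sum = 0.328125. Satisfied.


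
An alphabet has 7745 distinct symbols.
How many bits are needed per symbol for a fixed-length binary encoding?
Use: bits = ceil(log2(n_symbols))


log2(7745) = 12.919
Bracket: 2^12 = 4096 < 7745 <= 2^13 = 8192
So ceil(log2(7745)) = 13

bits = ceil(log2(7745)) = ceil(12.919) = 13 bits


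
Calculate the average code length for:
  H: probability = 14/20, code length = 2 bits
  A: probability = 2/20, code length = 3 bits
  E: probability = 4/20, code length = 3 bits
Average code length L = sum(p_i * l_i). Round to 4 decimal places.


Weighted contributions p_i * l_i:
  H: (14/20) * 2 = 28/20
  A: (2/20) * 3 = 6/20
  E: (4/20) * 3 = 12/20
Sum = (28 + 6 + 12)/20 = 46/20

L = 46/20 = 2.3000 bits/symbol


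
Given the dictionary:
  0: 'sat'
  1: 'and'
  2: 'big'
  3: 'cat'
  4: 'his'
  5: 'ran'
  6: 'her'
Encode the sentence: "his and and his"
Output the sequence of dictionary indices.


Look up each word in the dictionary:
  'his' -> 4
  'and' -> 1
  'and' -> 1
  'his' -> 4

Encoded: [4, 1, 1, 4]


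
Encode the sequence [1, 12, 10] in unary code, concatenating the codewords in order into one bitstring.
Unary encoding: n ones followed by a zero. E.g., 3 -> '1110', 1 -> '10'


Encode each number as n ones followed by a terminating 0:
  1 -> 10 (2 bits)
  12 -> 1111111111110 (13 bits)
  10 -> 11111111110 (11 bits)
Total length = 2 + 13 + 11 = 26 bits.

Unary([1, 12, 10]) = 10111111111111011111111110 (26 bits)


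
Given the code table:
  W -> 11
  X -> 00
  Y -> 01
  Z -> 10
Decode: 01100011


Decoding:
01 -> Y
10 -> Z
00 -> X
11 -> W


Result: YZXW


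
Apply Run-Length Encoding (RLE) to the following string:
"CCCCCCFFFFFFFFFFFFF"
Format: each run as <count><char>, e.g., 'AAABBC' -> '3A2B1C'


Scanning runs left to right:
  i=0: run of 'C' x 6 -> '6C'
  i=6: run of 'F' x 13 -> '13F'

RLE = 6C13F


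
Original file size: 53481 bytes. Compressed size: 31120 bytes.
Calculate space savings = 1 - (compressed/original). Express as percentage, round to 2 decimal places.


ratio = compressed/original = 31120/53481 = 0.581889
savings = 1 - ratio = 1 - 0.581889 = 0.418111
as a percentage: 0.418111 * 100 = 41.81%

Space savings = 1 - 31120/53481 = 41.81%


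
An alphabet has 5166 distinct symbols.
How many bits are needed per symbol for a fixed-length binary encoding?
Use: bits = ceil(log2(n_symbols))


log2(5166) = 12.3348
Bracket: 2^12 = 4096 < 5166 <= 2^13 = 8192
So ceil(log2(5166)) = 13

bits = ceil(log2(5166)) = ceil(12.3348) = 13 bits


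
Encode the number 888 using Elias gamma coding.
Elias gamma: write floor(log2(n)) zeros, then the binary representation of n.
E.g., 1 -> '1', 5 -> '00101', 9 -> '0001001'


num_bits = floor(log2(888)) + 1 = 10
leading_zeros = num_bits - 1 = 9
binary(888) = 1101111000

Elias gamma(888) = '000000000' + '1101111000' = 0000000001101111000 (19 bits)


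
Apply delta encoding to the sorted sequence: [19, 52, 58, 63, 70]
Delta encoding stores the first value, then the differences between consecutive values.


First value: 19
Deltas:
  52 - 19 = 33
  58 - 52 = 6
  63 - 58 = 5
  70 - 63 = 7


Delta encoded: [19, 33, 6, 5, 7]


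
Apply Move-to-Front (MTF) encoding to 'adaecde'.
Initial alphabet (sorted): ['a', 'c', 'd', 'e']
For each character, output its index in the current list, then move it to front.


MTF encoding:
'a': index 0 in ['a', 'c', 'd', 'e'] -> ['a', 'c', 'd', 'e']
'd': index 2 in ['a', 'c', 'd', 'e'] -> ['d', 'a', 'c', 'e']
'a': index 1 in ['d', 'a', 'c', 'e'] -> ['a', 'd', 'c', 'e']
'e': index 3 in ['a', 'd', 'c', 'e'] -> ['e', 'a', 'd', 'c']
'c': index 3 in ['e', 'a', 'd', 'c'] -> ['c', 'e', 'a', 'd']
'd': index 3 in ['c', 'e', 'a', 'd'] -> ['d', 'c', 'e', 'a']
'e': index 2 in ['d', 'c', 'e', 'a'] -> ['e', 'd', 'c', 'a']


Output: [0, 2, 1, 3, 3, 3, 2]
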